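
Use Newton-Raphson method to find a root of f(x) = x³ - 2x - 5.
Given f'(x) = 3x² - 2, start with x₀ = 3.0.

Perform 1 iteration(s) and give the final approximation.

f(x) = x³ - 2x - 5
f'(x) = 3x² - 2
x₀ = 3.0

Newton-Raphson formula: x_{n+1} = x_n - f(x_n)/f'(x_n)

Iteration 1:
  f(3.000000) = 16.000000
  f'(3.000000) = 25.000000
  x_1 = 3.000000 - 16.000000/25.000000 = 2.360000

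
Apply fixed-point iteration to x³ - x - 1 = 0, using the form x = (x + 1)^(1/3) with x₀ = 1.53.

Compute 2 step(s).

Equation: x³ - x - 1 = 0
Fixed-point form: x = (x + 1)^(1/3)
x₀ = 1.53

x_1 = g(1.530000) = 1.362616
x_2 = g(1.362616) = 1.331878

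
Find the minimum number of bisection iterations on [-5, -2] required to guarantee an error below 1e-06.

We need (b-a)/2^n ≤ 1e-06
(-2 - (-5))/2^n ≤ 1e-06
3/2^n ≤ 1e-06
2^n ≥ 3000000
n ≥ log₂(3000000) = 21.52
n ≥ 22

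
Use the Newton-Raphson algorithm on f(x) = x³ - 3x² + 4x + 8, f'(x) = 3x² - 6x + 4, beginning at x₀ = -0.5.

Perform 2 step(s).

f(x) = x³ - 3x² + 4x + 8
f'(x) = 3x² - 6x + 4
x₀ = -0.5

Newton-Raphson formula: x_{n+1} = x_n - f(x_n)/f'(x_n)

Iteration 1:
  f(-0.500000) = 5.125000
  f'(-0.500000) = 7.750000
  x_1 = -0.500000 - 5.125000/7.750000 = -1.161290
Iteration 2:
  f(-1.161290) = -2.257058
  f'(-1.161290) = 15.013528
  x_2 = -1.161290 - (-2.257058)/15.013528 = -1.010955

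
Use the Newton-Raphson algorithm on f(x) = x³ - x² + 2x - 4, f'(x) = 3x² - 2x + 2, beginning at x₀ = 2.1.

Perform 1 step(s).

f(x) = x³ - x² + 2x - 4
f'(x) = 3x² - 2x + 2
x₀ = 2.1

Newton-Raphson formula: x_{n+1} = x_n - f(x_n)/f'(x_n)

Iteration 1:
  f(2.100000) = 5.051000
  f'(2.100000) = 11.030000
  x_1 = 2.100000 - 5.051000/11.030000 = 1.642067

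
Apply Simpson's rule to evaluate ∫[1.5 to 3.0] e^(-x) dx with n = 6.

f(x) = e^(-x)
a = 1.5, b = 3.0, n = 6
h = (b - a)/n = 0.250000

Simpson's rule: (h/3)[f(x₀) + 4f(x₁) + 2f(x₂) + ... + f(xₙ)]

x_0 = 1.5000, f(x_0) = 0.223130, coefficient = 1
x_1 = 1.7500, f(x_1) = 0.173774, coefficient = 4
x_2 = 2.0000, f(x_2) = 0.135335, coefficient = 2
x_3 = 2.2500, f(x_3) = 0.105399, coefficient = 4
x_4 = 2.5000, f(x_4) = 0.082085, coefficient = 2
x_5 = 2.7500, f(x_5) = 0.063928, coefficient = 4
x_6 = 3.0000, f(x_6) = 0.049787, coefficient = 1

I ≈ (0.250000/3) × 2.080162 = 0.173347
Exact value: 0.173343
Error: 0.000004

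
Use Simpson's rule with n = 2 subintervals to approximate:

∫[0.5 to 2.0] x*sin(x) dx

f(x) = x*sin(x)
a = 0.5, b = 2.0, n = 2
h = (b - a)/n = 0.750000

Simpson's rule: (h/3)[f(x₀) + 4f(x₁) + 2f(x₂) + ... + f(xₙ)]

x_0 = 0.5000, f(x_0) = 0.239713, coefficient = 1
x_1 = 1.2500, f(x_1) = 1.186231, coefficient = 4
x_2 = 2.0000, f(x_2) = 1.818595, coefficient = 1

I ≈ (0.750000/3) × 6.803231 = 1.700808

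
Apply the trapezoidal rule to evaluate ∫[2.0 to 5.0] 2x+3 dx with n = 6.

f(x) = 2x+3
a = 2.0, b = 5.0, n = 6
h = (b - a)/n = 0.500000

Trapezoidal rule: (h/2)[f(x₀) + 2f(x₁) + 2f(x₂) + ... + f(xₙ)]

x_0 = 2.0000, f(x_0) = 7.000000, coefficient = 1
x_1 = 2.5000, f(x_1) = 8.000000, coefficient = 2
x_2 = 3.0000, f(x_2) = 9.000000, coefficient = 2
x_3 = 3.5000, f(x_3) = 10.000000, coefficient = 2
x_4 = 4.0000, f(x_4) = 11.000000, coefficient = 2
x_5 = 4.5000, f(x_5) = 12.000000, coefficient = 2
x_6 = 5.0000, f(x_6) = 13.000000, coefficient = 1

I ≈ (0.500000/2) × 120.000000 = 30.000000
Exact value: 30.000000
Error: 0.000000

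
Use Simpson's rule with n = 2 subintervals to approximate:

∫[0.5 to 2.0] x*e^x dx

f(x) = x*e^x
a = 0.5, b = 2.0, n = 2
h = (b - a)/n = 0.750000

Simpson's rule: (h/3)[f(x₀) + 4f(x₁) + 2f(x₂) + ... + f(xₙ)]

x_0 = 0.5000, f(x_0) = 0.824361, coefficient = 1
x_1 = 1.2500, f(x_1) = 4.362929, coefficient = 4
x_2 = 2.0000, f(x_2) = 14.778112, coefficient = 1

I ≈ (0.750000/3) × 33.054188 = 8.263547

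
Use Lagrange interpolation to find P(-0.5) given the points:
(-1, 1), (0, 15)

Lagrange interpolation formula:
P(x) = Σ yᵢ × Lᵢ(x)
where Lᵢ(x) = Π_{j≠i} (x - xⱼ)/(xᵢ - xⱼ)

L_0(-0.5) = (-0.5 - 0)/(-1 - 0) = 0.500000
L_1(-0.5) = (-0.5 - (-1))/(0 - (-1)) = 0.500000

P(-0.5) = 1×L_0(-0.5) + 15×L_1(-0.5)
P(-0.5) = 8.000000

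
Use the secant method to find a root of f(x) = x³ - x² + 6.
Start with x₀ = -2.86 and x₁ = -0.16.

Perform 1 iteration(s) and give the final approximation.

f(x) = x³ - x² + 6
x₀ = -2.86, x₁ = -0.16

Secant formula: x_{n+1} = x_n - f(x_n)(x_n - x_{n-1})/(f(x_n) - f(x_{n-1}))

Iteration 1:
  f(-2.860000) = -25.573256
  f(-0.160000) = 5.970304
  x_2 = -0.160000 - 5.970304×(-0.160000 - (-2.860000))/(5.970304 - (-25.573256))
       = -0.671034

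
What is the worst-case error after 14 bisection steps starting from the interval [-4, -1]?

Bisection error bound: |error| ≤ (b-a)/2^n
|error| ≤ (-1 - (-4))/2^14 = 3/2^14
|error| ≤ 0.0001831055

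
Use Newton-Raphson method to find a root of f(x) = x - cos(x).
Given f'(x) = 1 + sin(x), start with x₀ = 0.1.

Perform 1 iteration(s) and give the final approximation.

f(x) = x - cos(x)
f'(x) = 1 + sin(x)
x₀ = 0.1

Newton-Raphson formula: x_{n+1} = x_n - f(x_n)/f'(x_n)

Iteration 1:
  f(0.100000) = -0.895004
  f'(0.100000) = 1.099833
  x_1 = 0.100000 - (-0.895004)/1.099833 = 0.913763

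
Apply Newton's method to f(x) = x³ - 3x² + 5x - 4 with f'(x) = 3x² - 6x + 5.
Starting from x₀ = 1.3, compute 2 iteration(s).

f(x) = x³ - 3x² + 5x - 4
f'(x) = 3x² - 6x + 5
x₀ = 1.3

Newton-Raphson formula: x_{n+1} = x_n - f(x_n)/f'(x_n)

Iteration 1:
  f(1.300000) = -0.373000
  f'(1.300000) = 2.270000
  x_1 = 1.300000 - (-0.373000)/2.270000 = 1.464317
Iteration 2:
  f(1.464317) = 0.028737
  f'(1.464317) = 2.646771
  x_2 = 1.464317 - 0.028737/2.646771 = 1.453460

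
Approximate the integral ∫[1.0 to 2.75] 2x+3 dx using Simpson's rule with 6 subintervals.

f(x) = 2x+3
a = 1.0, b = 2.75, n = 6
h = (b - a)/n = 0.291667

Simpson's rule: (h/3)[f(x₀) + 4f(x₁) + 2f(x₂) + ... + f(xₙ)]

x_0 = 1.0000, f(x_0) = 5.000000, coefficient = 1
x_1 = 1.2917, f(x_1) = 5.583333, coefficient = 4
x_2 = 1.5833, f(x_2) = 6.166667, coefficient = 2
x_3 = 1.8750, f(x_3) = 6.750000, coefficient = 4
x_4 = 2.1667, f(x_4) = 7.333333, coefficient = 2
x_5 = 2.4583, f(x_5) = 7.916667, coefficient = 4
x_6 = 2.7500, f(x_6) = 8.500000, coefficient = 1

I ≈ (0.291667/3) × 121.500000 = 11.812500
Exact value: 11.812500
Error: 0.000000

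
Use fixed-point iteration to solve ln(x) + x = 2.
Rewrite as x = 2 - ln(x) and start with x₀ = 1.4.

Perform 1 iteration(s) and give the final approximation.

Equation: ln(x) + x = 2
Fixed-point form: x = 2 - ln(x)
x₀ = 1.4

x_1 = g(1.400000) = 1.663528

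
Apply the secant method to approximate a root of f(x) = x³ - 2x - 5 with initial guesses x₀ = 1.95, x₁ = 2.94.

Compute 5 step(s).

f(x) = x³ - 2x - 5
x₀ = 1.95, x₁ = 2.94

Secant formula: x_{n+1} = x_n - f(x_n)(x_n - x_{n-1})/(f(x_n) - f(x_{n-1}))

Iteration 1:
  f(1.950000) = -1.485125
  f(2.940000) = 14.532184
  x_2 = 2.940000 - 14.532184×(2.940000 - 1.950000)/(14.532184 - (-1.485125))
       = 2.041793
Iteration 2:
  f(2.940000) = 14.532184
  f(2.041793) = -0.571519
  x_3 = 2.041793 - (-0.571519)×(2.041793 - 2.940000)/(-0.571519 - 14.532184)
       = 2.075781
Iteration 3:
  f(2.041793) = -0.571519
  f(2.075781) = -0.207302
  x_4 = 2.075781 - (-0.207302)×(2.075781 - 2.041793)/(-0.207302 - (-0.571519))
       = 2.095126
Iteration 4:
  f(2.075781) = -0.207302
  f(2.095126) = 0.006410
  x_5 = 2.095126 - 0.006410×(2.095126 - 2.075781)/(0.006410 - (-0.207302))
       = 2.094545
Iteration 5:
  f(2.095126) = 0.006410
  f(2.094545) = -0.000068
  x_6 = 2.094545 - (-0.000068)×(2.094545 - 2.095126)/(-0.000068 - 0.006410)
       = 2.094551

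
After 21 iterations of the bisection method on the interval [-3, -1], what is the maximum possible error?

Bisection error bound: |error| ≤ (b-a)/2^n
|error| ≤ (-1 - (-3))/2^21 = 2/2^21
|error| ≤ 0.0000009537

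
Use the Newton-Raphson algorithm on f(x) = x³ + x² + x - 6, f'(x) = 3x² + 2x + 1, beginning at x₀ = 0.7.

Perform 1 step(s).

f(x) = x³ + x² + x - 6
f'(x) = 3x² + 2x + 1
x₀ = 0.7

Newton-Raphson formula: x_{n+1} = x_n - f(x_n)/f'(x_n)

Iteration 1:
  f(0.700000) = -4.467000
  f'(0.700000) = 3.870000
  x_1 = 0.700000 - (-4.467000)/3.870000 = 1.854264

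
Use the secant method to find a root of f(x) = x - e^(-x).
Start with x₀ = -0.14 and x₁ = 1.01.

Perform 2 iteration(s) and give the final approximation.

f(x) = x - e^(-x)
x₀ = -0.14, x₁ = 1.01

Secant formula: x_{n+1} = x_n - f(x_n)(x_n - x_{n-1})/(f(x_n) - f(x_{n-1}))

Iteration 1:
  f(-0.140000) = -1.290274
  f(1.010000) = 0.645781
  x_2 = 1.010000 - 0.645781×(1.010000 - (-0.140000))/(0.645781 - (-1.290274))
       = 0.626412
Iteration 2:
  f(1.010000) = 0.645781
  f(0.626412) = 0.091905
  x_3 = 0.626412 - 0.091905×(0.626412 - 1.010000)/(0.091905 - 0.645781)
       = 0.562762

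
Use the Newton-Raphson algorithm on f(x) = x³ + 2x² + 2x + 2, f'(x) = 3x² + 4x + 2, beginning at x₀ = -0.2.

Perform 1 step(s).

f(x) = x³ + 2x² + 2x + 2
f'(x) = 3x² + 4x + 2
x₀ = -0.2

Newton-Raphson formula: x_{n+1} = x_n - f(x_n)/f'(x_n)

Iteration 1:
  f(-0.200000) = 1.672000
  f'(-0.200000) = 1.320000
  x_1 = -0.200000 - 1.672000/1.320000 = -1.466667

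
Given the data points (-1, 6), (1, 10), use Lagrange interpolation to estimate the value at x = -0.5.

Lagrange interpolation formula:
P(x) = Σ yᵢ × Lᵢ(x)
where Lᵢ(x) = Π_{j≠i} (x - xⱼ)/(xᵢ - xⱼ)

L_0(-0.5) = (-0.5 - 1)/(-1 - 1) = 0.750000
L_1(-0.5) = (-0.5 - (-1))/(1 - (-1)) = 0.250000

P(-0.5) = 6×L_0(-0.5) + 10×L_1(-0.5)
P(-0.5) = 7.000000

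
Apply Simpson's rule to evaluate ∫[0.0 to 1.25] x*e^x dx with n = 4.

f(x) = x*e^x
a = 0.0, b = 1.25, n = 4
h = (b - a)/n = 0.312500

Simpson's rule: (h/3)[f(x₀) + 4f(x₁) + 2f(x₂) + ... + f(xₙ)]

x_0 = 0.0000, f(x_0) = 0.000000, coefficient = 1
x_1 = 0.3125, f(x_1) = 0.427137, coefficient = 4
x_2 = 0.6250, f(x_2) = 1.167654, coefficient = 2
x_3 = 0.9375, f(x_3) = 2.393990, coefficient = 4
x_4 = 1.2500, f(x_4) = 4.362929, coefficient = 1

I ≈ (0.312500/3) × 17.982744 = 1.873203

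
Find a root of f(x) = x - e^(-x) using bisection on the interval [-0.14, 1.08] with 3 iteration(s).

f(x) = x - e^(-x)
Initial interval: [-0.14, 1.08]

Iteration 1:
  c_1 = (-0.140000 + 1.080000)/2 = 0.470000
  f(c_1) = f(0.470000) = -0.155002
  f(a) × f(c) ≥ 0, new interval: [0.470000, 1.080000]
Iteration 2:
  c_2 = (0.470000 + 1.080000)/2 = 0.775000
  f(c_2) = f(0.775000) = 0.314296
  f(a) × f(c) < 0, new interval: [0.470000, 0.775000]
Iteration 3:
  c_3 = (0.470000 + 0.775000)/2 = 0.622500
  f(c_3) = f(0.622500) = 0.085899
  f(a) × f(c) < 0, new interval: [0.470000, 0.622500]

After 3 iteration(s), the approximation is c_3 = 0.622500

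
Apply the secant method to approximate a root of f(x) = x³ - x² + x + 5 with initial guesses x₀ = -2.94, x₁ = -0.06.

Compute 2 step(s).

f(x) = x³ - x² + x + 5
x₀ = -2.94, x₁ = -0.06

Secant formula: x_{n+1} = x_n - f(x_n)(x_n - x_{n-1})/(f(x_n) - f(x_{n-1}))

Iteration 1:
  f(-2.940000) = -31.995784
  f(-0.060000) = 4.936184
  x_2 = -0.060000 - 4.936184×(-0.060000 - (-2.940000))/(4.936184 - (-31.995784))
       = -0.444930
Iteration 2:
  f(-0.060000) = 4.936184
  f(-0.444930) = 4.269029
  x_3 = -0.444930 - 4.269029×(-0.444930 - (-0.060000))/(4.269029 - 4.936184)
       = -2.908038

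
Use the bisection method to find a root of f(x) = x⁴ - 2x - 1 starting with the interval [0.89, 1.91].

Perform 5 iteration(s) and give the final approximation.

f(x) = x⁴ - 2x - 1
Initial interval: [0.89, 1.91]

Iteration 1:
  c_1 = (0.890000 + 1.910000)/2 = 1.400000
  f(c_1) = f(1.400000) = 0.041600
  f(a) × f(c) < 0, new interval: [0.890000, 1.400000]
Iteration 2:
  c_2 = (0.890000 + 1.400000)/2 = 1.145000
  f(c_2) = f(1.145000) = -1.571213
  f(a) × f(c) ≥ 0, new interval: [1.145000, 1.400000]
Iteration 3:
  c_3 = (1.145000 + 1.400000)/2 = 1.272500
  f(c_3) = f(1.272500) = -0.923009
  f(a) × f(c) ≥ 0, new interval: [1.272500, 1.400000]
Iteration 4:
  c_4 = (1.272500 + 1.400000)/2 = 1.336250
  f(c_4) = f(1.336250) = -0.484261
  f(a) × f(c) ≥ 0, new interval: [1.336250, 1.400000]
Iteration 5:
  c_5 = (1.336250 + 1.400000)/2 = 1.368125
  f(c_5) = f(1.368125) = -0.232742
  f(a) × f(c) ≥ 0, new interval: [1.368125, 1.400000]

After 5 iteration(s), the approximation is c_5 = 1.368125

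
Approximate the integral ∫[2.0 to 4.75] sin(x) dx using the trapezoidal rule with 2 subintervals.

f(x) = sin(x)
a = 2.0, b = 4.75, n = 2
h = (b - a)/n = 1.375000

Trapezoidal rule: (h/2)[f(x₀) + 2f(x₁) + 2f(x₂) + ... + f(xₙ)]

x_0 = 2.0000, f(x_0) = 0.909297, coefficient = 1
x_1 = 3.3750, f(x_1) = -0.231294, coefficient = 2
x_2 = 4.7500, f(x_2) = -0.999293, coefficient = 1

I ≈ (1.375000/2) × -0.552583 = -0.379901
Exact value: -0.453749
Error: 0.073848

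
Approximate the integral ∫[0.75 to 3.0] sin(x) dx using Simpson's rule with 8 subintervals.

f(x) = sin(x)
a = 0.75, b = 3.0, n = 8
h = (b - a)/n = 0.281250

Simpson's rule: (h/3)[f(x₀) + 4f(x₁) + 2f(x₂) + ... + f(xₙ)]

x_0 = 0.7500, f(x_0) = 0.681639, coefficient = 1
x_1 = 1.0312, f(x_1) = 0.857942, coefficient = 4
x_2 = 1.3125, f(x_2) = 0.966827, coefficient = 2
x_3 = 1.5938, f(x_3) = 0.999737, coefficient = 4
x_4 = 1.8750, f(x_4) = 0.954086, coefficient = 2
x_5 = 2.1562, f(x_5) = 0.833461, coefficient = 4
x_6 = 2.4375, f(x_6) = 0.647343, coefficient = 2
x_7 = 2.7188, f(x_7) = 0.410354, coefficient = 4
x_8 = 3.0000, f(x_8) = 0.141120, coefficient = 1

I ≈ (0.281250/3) × 18.365246 = 1.721742
Exact value: 1.721681
Error: 0.000060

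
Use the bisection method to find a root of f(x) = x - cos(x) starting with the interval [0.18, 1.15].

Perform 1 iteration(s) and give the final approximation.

f(x) = x - cos(x)
Initial interval: [0.18, 1.15]

Iteration 1:
  c_1 = (0.180000 + 1.150000)/2 = 0.665000
  f(c_1) = f(0.665000) = -0.121917
  f(a) × f(c) ≥ 0, new interval: [0.665000, 1.150000]

After 1 iteration(s), the approximation is c_1 = 0.665000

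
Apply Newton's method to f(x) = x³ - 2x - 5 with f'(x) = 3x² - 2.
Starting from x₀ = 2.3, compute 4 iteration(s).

f(x) = x³ - 2x - 5
f'(x) = 3x² - 2
x₀ = 2.3

Newton-Raphson formula: x_{n+1} = x_n - f(x_n)/f'(x_n)

Iteration 1:
  f(2.300000) = 2.567000
  f'(2.300000) = 13.870000
  x_1 = 2.300000 - 2.567000/13.870000 = 2.114924
Iteration 2:
  f(2.114924) = 0.230006
  f'(2.114924) = 11.418714
  x_2 = 2.114924 - 0.230006/11.418714 = 2.094781
Iteration 3:
  f(2.094781) = 0.002566
  f'(2.094781) = 11.164327
  x_3 = 2.094781 - 0.002566/11.164327 = 2.094552
Iteration 4:
  f(2.094552) = 0.000000
  f'(2.094552) = 11.161438
  x_4 = 2.094552 - 0.000000/11.161438 = 2.094551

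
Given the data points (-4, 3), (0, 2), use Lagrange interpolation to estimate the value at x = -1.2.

Lagrange interpolation formula:
P(x) = Σ yᵢ × Lᵢ(x)
where Lᵢ(x) = Π_{j≠i} (x - xⱼ)/(xᵢ - xⱼ)

L_0(-1.2) = (-1.2 - 0)/(-4 - 0) = 0.300000
L_1(-1.2) = (-1.2 - (-4))/(0 - (-4)) = 0.700000

P(-1.2) = 3×L_0(-1.2) + 2×L_1(-1.2)
P(-1.2) = 2.300000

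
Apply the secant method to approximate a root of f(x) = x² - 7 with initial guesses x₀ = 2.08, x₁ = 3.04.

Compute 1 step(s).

f(x) = x² - 7
x₀ = 2.08, x₁ = 3.04

Secant formula: x_{n+1} = x_n - f(x_n)(x_n - x_{n-1})/(f(x_n) - f(x_{n-1}))

Iteration 1:
  f(2.080000) = -2.673600
  f(3.040000) = 2.241600
  x_2 = 3.040000 - 2.241600×(3.040000 - 2.080000)/(2.241600 - (-2.673600))
       = 2.602187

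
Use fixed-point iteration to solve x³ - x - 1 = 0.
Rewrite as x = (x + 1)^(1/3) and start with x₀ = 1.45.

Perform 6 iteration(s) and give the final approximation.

Equation: x³ - x - 1 = 0
Fixed-point form: x = (x + 1)^(1/3)
x₀ = 1.45

x_1 = g(1.450000) = 1.348100
x_2 = g(1.348100) = 1.329144
x_3 = g(1.329144) = 1.325558
x_4 = g(1.325558) = 1.324878
x_5 = g(1.324878) = 1.324748
x_6 = g(1.324748) = 1.324724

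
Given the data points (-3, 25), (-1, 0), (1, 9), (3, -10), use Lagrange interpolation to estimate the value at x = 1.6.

Lagrange interpolation formula:
P(x) = Σ yᵢ × Lᵢ(x)
where Lᵢ(x) = Π_{j≠i} (x - xⱼ)/(xᵢ - xⱼ)

L_0(1.6) = (1.6 - (-1))/(-3 - (-1)) × (1.6 - 1)/(-3 - 1) × (1.6 - 3)/(-3 - 3) = 0.045500
L_1(1.6) = (1.6 - (-3))/(-1 - (-3)) × (1.6 - 1)/(-1 - 1) × (1.6 - 3)/(-1 - 3) = -0.241500
L_2(1.6) = (1.6 - (-3))/(1 - (-3)) × (1.6 - (-1))/(1 - (-1)) × (1.6 - 3)/(1 - 3) = 1.046500
L_3(1.6) = (1.6 - (-3))/(3 - (-3)) × (1.6 - (-1))/(3 - (-1)) × (1.6 - 1)/(3 - 1) = 0.149500

P(1.6) = 25×L_0(1.6) + 0×L_1(1.6) + 9×L_2(1.6) + (-10)×L_3(1.6)
P(1.6) = 9.061000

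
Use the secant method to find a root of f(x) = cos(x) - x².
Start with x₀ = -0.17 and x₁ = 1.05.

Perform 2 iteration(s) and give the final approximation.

f(x) = cos(x) - x²
x₀ = -0.17, x₁ = 1.05

Secant formula: x_{n+1} = x_n - f(x_n)(x_n - x_{n-1})/(f(x_n) - f(x_{n-1}))

Iteration 1:
  f(-0.170000) = 0.956685
  f(1.050000) = -0.604929
  x_2 = 1.050000 - (-0.604929)×(1.050000 - (-0.170000))/(-0.604929 - 0.956685)
       = 0.577403
Iteration 2:
  f(1.050000) = -0.604929
  f(0.577403) = 0.504488
  x_3 = 0.577403 - 0.504488×(0.577403 - 1.050000)/(0.504488 - (-0.604929))
       = 0.792308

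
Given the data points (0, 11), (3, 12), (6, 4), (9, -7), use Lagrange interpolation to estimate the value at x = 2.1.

Lagrange interpolation formula:
P(x) = Σ yᵢ × Lᵢ(x)
where Lᵢ(x) = Π_{j≠i} (x - xⱼ)/(xᵢ - xⱼ)

L_0(2.1) = (2.1 - 3)/(0 - 3) × (2.1 - 6)/(0 - 6) × (2.1 - 9)/(0 - 9) = 0.149500
L_1(2.1) = (2.1 - 0)/(3 - 0) × (2.1 - 6)/(3 - 6) × (2.1 - 9)/(3 - 9) = 1.046500
L_2(2.1) = (2.1 - 0)/(6 - 0) × (2.1 - 3)/(6 - 3) × (2.1 - 9)/(6 - 9) = -0.241500
L_3(2.1) = (2.1 - 0)/(9 - 0) × (2.1 - 3)/(9 - 3) × (2.1 - 6)/(9 - 6) = 0.045500

P(2.1) = 11×L_0(2.1) + 12×L_1(2.1) + 4×L_2(2.1) + (-7)×L_3(2.1)
P(2.1) = 12.918000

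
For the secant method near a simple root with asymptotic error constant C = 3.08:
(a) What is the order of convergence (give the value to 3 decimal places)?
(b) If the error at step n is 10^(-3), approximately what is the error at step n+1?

(a) Secant method has superlinear convergence with order φ = (1+√5)/2 ≈ 1.618.
    This means |e_{n+1}| ≈ C|e_n|^1.618.

(b) With |e_n| = 10^(-3) and C = 3.08:
    |e_{n+1}| ≈ 3.08 × (10^(-3))^1.618 = 3.08 × 10^(-4.85)

(a) ≈ 1.618 (golden ratio); (b) |e_{n+1}| ≈ 4.310e-05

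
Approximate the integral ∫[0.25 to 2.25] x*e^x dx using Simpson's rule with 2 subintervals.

f(x) = x*e^x
a = 0.25, b = 2.25, n = 2
h = (b - a)/n = 1.000000

Simpson's rule: (h/3)[f(x₀) + 4f(x₁) + 2f(x₂) + ... + f(xₙ)]

x_0 = 0.2500, f(x_0) = 0.321006, coefficient = 1
x_1 = 1.2500, f(x_1) = 4.362929, coefficient = 4
x_2 = 2.2500, f(x_2) = 21.347406, coefficient = 1

I ≈ (1.000000/3) × 39.120127 = 13.040042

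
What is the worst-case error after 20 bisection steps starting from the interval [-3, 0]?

Bisection error bound: |error| ≤ (b-a)/2^n
|error| ≤ (0 - (-3))/2^20 = 3/2^20
|error| ≤ 0.0000028610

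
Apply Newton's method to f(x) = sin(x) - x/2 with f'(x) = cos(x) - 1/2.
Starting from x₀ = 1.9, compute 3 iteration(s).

f(x) = sin(x) - x/2
f'(x) = cos(x) - 1/2
x₀ = 1.9

Newton-Raphson formula: x_{n+1} = x_n - f(x_n)/f'(x_n)

Iteration 1:
  f(1.900000) = -0.003700
  f'(1.900000) = -0.823290
  x_1 = 1.900000 - (-0.003700)/(-0.823290) = 1.895506
Iteration 2:
  f(1.895506) = -0.000010
  f'(1.895506) = -0.819034
  x_2 = 1.895506 - (-0.000010)/(-0.819034) = 1.895494
Iteration 3:
  f(1.895494) = 0.000000
  f'(1.895494) = -0.819023
  x_3 = 1.895494 - 0.000000/(-0.819023) = 1.895494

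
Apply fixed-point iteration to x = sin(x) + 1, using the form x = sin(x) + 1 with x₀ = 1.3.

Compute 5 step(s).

Equation: x = sin(x) + 1
Fixed-point form: x = sin(x) + 1
x₀ = 1.3

x_1 = g(1.300000) = 1.963558
x_2 = g(1.963558) = 1.923856
x_3 = g(1.923856) = 1.938319
x_4 = g(1.938319) = 1.933220
x_5 = g(1.933220) = 1.935040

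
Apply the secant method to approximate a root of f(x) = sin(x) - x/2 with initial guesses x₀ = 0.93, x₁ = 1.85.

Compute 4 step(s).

f(x) = sin(x) - x/2
x₀ = 0.93, x₁ = 1.85

Secant formula: x_{n+1} = x_n - f(x_n)(x_n - x_{n-1})/(f(x_n) - f(x_{n-1}))

Iteration 1:
  f(0.930000) = 0.336620
  f(1.850000) = 0.036275
  x_2 = 1.850000 - 0.036275×(1.850000 - 0.930000)/(0.036275 - 0.336620)
       = 1.961116
Iteration 2:
  f(1.850000) = 0.036275
  f(1.961116) = -0.055771
  x_3 = 1.961116 - (-0.055771)×(1.961116 - 1.850000)/(-0.055771 - 0.036275)
       = 1.893791
Iteration 3:
  f(1.961116) = -0.055771
  f(1.893791) = 0.001394
  x_4 = 1.893791 - 0.001394×(1.893791 - 1.961116)/(0.001394 - (-0.055771))
       = 1.895432
Iteration 4:
  f(1.893791) = 0.001394
  f(1.895432) = 0.000051
  x_5 = 1.895432 - 0.000051×(1.895432 - 1.893791)/(0.000051 - 0.001394)
       = 1.895494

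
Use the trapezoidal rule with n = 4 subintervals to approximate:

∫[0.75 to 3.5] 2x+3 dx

f(x) = 2x+3
a = 0.75, b = 3.5, n = 4
h = (b - a)/n = 0.687500

Trapezoidal rule: (h/2)[f(x₀) + 2f(x₁) + 2f(x₂) + ... + f(xₙ)]

x_0 = 0.7500, f(x_0) = 4.500000, coefficient = 1
x_1 = 1.4375, f(x_1) = 5.875000, coefficient = 2
x_2 = 2.1250, f(x_2) = 7.250000, coefficient = 2
x_3 = 2.8125, f(x_3) = 8.625000, coefficient = 2
x_4 = 3.5000, f(x_4) = 10.000000, coefficient = 1

I ≈ (0.687500/2) × 58.000000 = 19.937500
Exact value: 19.937500
Error: 0.000000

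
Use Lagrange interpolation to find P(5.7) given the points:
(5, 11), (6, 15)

Lagrange interpolation formula:
P(x) = Σ yᵢ × Lᵢ(x)
where Lᵢ(x) = Π_{j≠i} (x - xⱼ)/(xᵢ - xⱼ)

L_0(5.7) = (5.7 - 6)/(5 - 6) = 0.300000
L_1(5.7) = (5.7 - 5)/(6 - 5) = 0.700000

P(5.7) = 11×L_0(5.7) + 15×L_1(5.7)
P(5.7) = 13.800000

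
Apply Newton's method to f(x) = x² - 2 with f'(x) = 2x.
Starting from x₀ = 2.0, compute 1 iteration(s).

f(x) = x² - 2
f'(x) = 2x
x₀ = 2.0

Newton-Raphson formula: x_{n+1} = x_n - f(x_n)/f'(x_n)

Iteration 1:
  f(2.000000) = 2.000000
  f'(2.000000) = 4.000000
  x_1 = 2.000000 - 2.000000/4.000000 = 1.500000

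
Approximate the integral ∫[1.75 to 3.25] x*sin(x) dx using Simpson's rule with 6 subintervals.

f(x) = x*sin(x)
a = 1.75, b = 3.25, n = 6
h = (b - a)/n = 0.250000

Simpson's rule: (h/3)[f(x₀) + 4f(x₁) + 2f(x₂) + ... + f(xₙ)]

x_0 = 1.7500, f(x_0) = 1.721975, coefficient = 1
x_1 = 2.0000, f(x_1) = 1.818595, coefficient = 4
x_2 = 2.2500, f(x_2) = 1.750665, coefficient = 2
x_3 = 2.5000, f(x_3) = 1.496180, coefficient = 4
x_4 = 2.7500, f(x_4) = 1.049568, coefficient = 2
x_5 = 3.0000, f(x_5) = 0.423360, coefficient = 4
x_6 = 3.2500, f(x_6) = -0.351634, coefficient = 1

I ≈ (0.250000/3) × 21.923347 = 1.826946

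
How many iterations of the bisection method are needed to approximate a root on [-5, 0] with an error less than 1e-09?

We need (b-a)/2^n ≤ 1e-09
(0 - (-5))/2^n ≤ 1e-09
5/2^n ≤ 1e-09
2^n ≥ 5000000000
n ≥ log₂(5000000000) = 32.22
n ≥ 33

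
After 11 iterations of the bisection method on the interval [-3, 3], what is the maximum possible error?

Bisection error bound: |error| ≤ (b-a)/2^n
|error| ≤ (3 - (-3))/2^11 = 6/2^11
|error| ≤ 0.0029296875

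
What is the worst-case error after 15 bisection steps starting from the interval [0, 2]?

Bisection error bound: |error| ≤ (b-a)/2^n
|error| ≤ (2 - 0)/2^15 = 2/2^15
|error| ≤ 0.0000610352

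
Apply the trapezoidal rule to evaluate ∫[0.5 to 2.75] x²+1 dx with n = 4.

f(x) = x²+1
a = 0.5, b = 2.75, n = 4
h = (b - a)/n = 0.562500

Trapezoidal rule: (h/2)[f(x₀) + 2f(x₁) + 2f(x₂) + ... + f(xₙ)]

x_0 = 0.5000, f(x_0) = 1.250000, coefficient = 1
x_1 = 1.0625, f(x_1) = 2.128906, coefficient = 2
x_2 = 1.6250, f(x_2) = 3.640625, coefficient = 2
x_3 = 2.1875, f(x_3) = 5.785156, coefficient = 2
x_4 = 2.7500, f(x_4) = 8.562500, coefficient = 1

I ≈ (0.562500/2) × 32.921875 = 9.259277
Exact value: 9.140625
Error: 0.118652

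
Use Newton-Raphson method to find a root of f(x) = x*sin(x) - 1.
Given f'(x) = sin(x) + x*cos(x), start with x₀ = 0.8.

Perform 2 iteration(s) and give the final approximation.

f(x) = x*sin(x) - 1
f'(x) = sin(x) + x*cos(x)
x₀ = 0.8

Newton-Raphson formula: x_{n+1} = x_n - f(x_n)/f'(x_n)

Iteration 1:
  f(0.800000) = -0.426115
  f'(0.800000) = 1.274721
  x_1 = 0.800000 - (-0.426115)/1.274721 = 1.134281
Iteration 2:
  f(1.134281) = 0.027920
  f'(1.134281) = 1.385786
  x_2 = 1.134281 - 0.027920/1.385786 = 1.114134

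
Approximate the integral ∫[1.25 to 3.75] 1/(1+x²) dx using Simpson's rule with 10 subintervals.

f(x) = 1/(1+x²)
a = 1.25, b = 3.75, n = 10
h = (b - a)/n = 0.250000

Simpson's rule: (h/3)[f(x₀) + 4f(x₁) + 2f(x₂) + ... + f(xₙ)]

x_0 = 1.2500, f(x_0) = 0.390244, coefficient = 1
x_1 = 1.5000, f(x_1) = 0.307692, coefficient = 4
x_2 = 1.7500, f(x_2) = 0.246154, coefficient = 2
x_3 = 2.0000, f(x_3) = 0.200000, coefficient = 4
x_4 = 2.2500, f(x_4) = 0.164948, coefficient = 2
x_5 = 2.5000, f(x_5) = 0.137931, coefficient = 4
x_6 = 2.7500, f(x_6) = 0.116788, coefficient = 2
x_7 = 3.0000, f(x_7) = 0.100000, coefficient = 4
x_8 = 3.2500, f(x_8) = 0.086486, coefficient = 2
x_9 = 3.5000, f(x_9) = 0.075472, coefficient = 4
x_10 = 3.7500, f(x_10) = 0.066390, coefficient = 1

I ≈ (0.250000/3) × 4.969768 = 0.414147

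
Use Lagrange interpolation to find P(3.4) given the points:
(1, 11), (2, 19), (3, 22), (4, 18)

Lagrange interpolation formula:
P(x) = Σ yᵢ × Lᵢ(x)
where Lᵢ(x) = Π_{j≠i} (x - xⱼ)/(xᵢ - xⱼ)

L_0(3.4) = (3.4 - 2)/(1 - 2) × (3.4 - 3)/(1 - 3) × (3.4 - 4)/(1 - 4) = 0.056000
L_1(3.4) = (3.4 - 1)/(2 - 1) × (3.4 - 3)/(2 - 3) × (3.4 - 4)/(2 - 4) = -0.288000
L_2(3.4) = (3.4 - 1)/(3 - 1) × (3.4 - 2)/(3 - 2) × (3.4 - 4)/(3 - 4) = 1.008000
L_3(3.4) = (3.4 - 1)/(4 - 1) × (3.4 - 2)/(4 - 2) × (3.4 - 3)/(4 - 3) = 0.224000

P(3.4) = 11×L_0(3.4) + 19×L_1(3.4) + 22×L_2(3.4) + 18×L_3(3.4)
P(3.4) = 21.352000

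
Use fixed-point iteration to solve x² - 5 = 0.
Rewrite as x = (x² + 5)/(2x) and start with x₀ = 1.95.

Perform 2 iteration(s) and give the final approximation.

Equation: x² - 5 = 0
Fixed-point form: x = (x² + 5)/(2x)
x₀ = 1.95

x_1 = g(1.950000) = 2.257051
x_2 = g(2.257051) = 2.236166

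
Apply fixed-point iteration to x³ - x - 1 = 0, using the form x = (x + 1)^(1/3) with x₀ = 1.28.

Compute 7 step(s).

Equation: x³ - x - 1 = 0
Fixed-point form: x = (x + 1)^(1/3)
x₀ = 1.28

x_1 = g(1.280000) = 1.316169
x_2 = g(1.316169) = 1.323092
x_3 = g(1.323092) = 1.324409
x_4 = g(1.324409) = 1.324659
x_5 = g(1.324659) = 1.324707
x_6 = g(1.324707) = 1.324716
x_7 = g(1.324716) = 1.324718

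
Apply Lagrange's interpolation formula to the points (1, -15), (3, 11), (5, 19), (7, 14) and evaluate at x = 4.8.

Lagrange interpolation formula:
P(x) = Σ yᵢ × Lᵢ(x)
where Lᵢ(x) = Π_{j≠i} (x - xⱼ)/(xᵢ - xⱼ)

L_0(4.8) = (4.8 - 3)/(1 - 3) × (4.8 - 5)/(1 - 5) × (4.8 - 7)/(1 - 7) = -0.016500
L_1(4.8) = (4.8 - 1)/(3 - 1) × (4.8 - 5)/(3 - 5) × (4.8 - 7)/(3 - 7) = 0.104500
L_2(4.8) = (4.8 - 1)/(5 - 1) × (4.8 - 3)/(5 - 3) × (4.8 - 7)/(5 - 7) = 0.940500
L_3(4.8) = (4.8 - 1)/(7 - 1) × (4.8 - 3)/(7 - 3) × (4.8 - 5)/(7 - 5) = -0.028500

P(4.8) = (-15)×L_0(4.8) + 11×L_1(4.8) + 19×L_2(4.8) + 14×L_3(4.8)
P(4.8) = 18.867500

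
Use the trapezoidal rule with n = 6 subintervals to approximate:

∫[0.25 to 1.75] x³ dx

f(x) = x³
a = 0.25, b = 1.75, n = 6
h = (b - a)/n = 0.250000

Trapezoidal rule: (h/2)[f(x₀) + 2f(x₁) + 2f(x₂) + ... + f(xₙ)]

x_0 = 0.2500, f(x_0) = 0.015625, coefficient = 1
x_1 = 0.5000, f(x_1) = 0.125000, coefficient = 2
x_2 = 0.7500, f(x_2) = 0.421875, coefficient = 2
x_3 = 1.0000, f(x_3) = 1.000000, coefficient = 2
x_4 = 1.2500, f(x_4) = 1.953125, coefficient = 2
x_5 = 1.5000, f(x_5) = 3.375000, coefficient = 2
x_6 = 1.7500, f(x_6) = 5.359375, coefficient = 1

I ≈ (0.250000/2) × 19.125000 = 2.390625
Exact value: 2.343750
Error: 0.046875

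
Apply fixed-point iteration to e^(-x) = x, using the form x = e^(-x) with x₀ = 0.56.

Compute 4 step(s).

Equation: e^(-x) = x
Fixed-point form: x = e^(-x)
x₀ = 0.56

x_1 = g(0.560000) = 0.571209
x_2 = g(0.571209) = 0.564842
x_3 = g(0.564842) = 0.568450
x_4 = g(0.568450) = 0.566403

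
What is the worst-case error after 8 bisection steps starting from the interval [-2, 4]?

Bisection error bound: |error| ≤ (b-a)/2^n
|error| ≤ (4 - (-2))/2^8 = 6/2^8
|error| ≤ 0.0234375000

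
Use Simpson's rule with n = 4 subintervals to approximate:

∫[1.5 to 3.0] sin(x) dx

f(x) = sin(x)
a = 1.5, b = 3.0, n = 4
h = (b - a)/n = 0.375000

Simpson's rule: (h/3)[f(x₀) + 4f(x₁) + 2f(x₂) + ... + f(xₙ)]

x_0 = 1.5000, f(x_0) = 0.997495, coefficient = 1
x_1 = 1.8750, f(x_1) = 0.954086, coefficient = 4
x_2 = 2.2500, f(x_2) = 0.778073, coefficient = 2
x_3 = 2.6250, f(x_3) = 0.493920, coefficient = 4
x_4 = 3.0000, f(x_4) = 0.141120, coefficient = 1

I ≈ (0.375000/3) × 8.486786 = 1.060848
Exact value: 1.060730
Error: 0.000119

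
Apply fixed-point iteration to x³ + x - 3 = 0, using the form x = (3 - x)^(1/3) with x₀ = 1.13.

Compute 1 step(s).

Equation: x³ + x - 3 = 0
Fixed-point form: x = (3 - x)^(1/3)
x₀ = 1.13

x_1 = g(1.130000) = 1.232009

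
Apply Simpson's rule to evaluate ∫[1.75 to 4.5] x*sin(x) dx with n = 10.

f(x) = x*sin(x)
a = 1.75, b = 4.5, n = 10
h = (b - a)/n = 0.275000

Simpson's rule: (h/3)[f(x₀) + 4f(x₁) + 2f(x₂) + ... + f(xₙ)]

x_0 = 1.7500, f(x_0) = 1.721975, coefficient = 1
x_1 = 2.0250, f(x_1) = 1.819687, coefficient = 4
x_2 = 2.3000, f(x_2) = 1.715122, coefficient = 2
x_3 = 2.5750, f(x_3) = 1.382158, coefficient = 4
x_4 = 2.8500, f(x_4) = 0.819312, coefficient = 2
x_5 = 3.1250, f(x_5) = 0.051850, coefficient = 4
x_6 = 3.4000, f(x_6) = -0.868840, coefficient = 2
x_7 = 3.6750, f(x_7) = -1.868628, coefficient = 4
x_8 = 3.9500, f(x_8) = -2.856593, coefficient = 2
x_9 = 4.2250, f(x_9) = -3.733035, coefficient = 4
x_10 = 4.5000, f(x_10) = -4.398886, coefficient = 1

I ≈ (0.275000/3) × -14.450786 = -1.324655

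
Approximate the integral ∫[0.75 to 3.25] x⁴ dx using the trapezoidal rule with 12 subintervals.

f(x) = x⁴
a = 0.75, b = 3.25, n = 12
h = (b - a)/n = 0.208333

Trapezoidal rule: (h/2)[f(x₀) + 2f(x₁) + 2f(x₂) + ... + f(xₙ)]

x_0 = 0.7500, f(x_0) = 0.316406, coefficient = 1
x_1 = 0.9583, f(x_1) = 0.843464, coefficient = 2
x_2 = 1.1667, f(x_2) = 1.852623, coefficient = 2
x_3 = 1.3750, f(x_3) = 3.574463, coefficient = 2
x_4 = 1.5833, f(x_4) = 6.284770, coefficient = 2
x_5 = 1.7917, f(x_5) = 10.304546, coefficient = 2
x_6 = 2.0000, f(x_6) = 16.000000, coefficient = 2
x_7 = 2.2083, f(x_7) = 23.782555, coefficient = 2
x_8 = 2.4167, f(x_8) = 34.108845, coefficient = 2
x_9 = 2.6250, f(x_9) = 47.480713, coefficient = 2
x_10 = 2.8333, f(x_10) = 64.445216, coefficient = 2
x_11 = 3.0417, f(x_11) = 85.594621, coefficient = 2
x_12 = 3.2500, f(x_12) = 111.566406, coefficient = 1

I ≈ (0.208333/2) × 700.426444 = 72.961088
Exact value: 72.470703
Error: 0.490385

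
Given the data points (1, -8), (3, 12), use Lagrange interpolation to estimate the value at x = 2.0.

Lagrange interpolation formula:
P(x) = Σ yᵢ × Lᵢ(x)
where Lᵢ(x) = Π_{j≠i} (x - xⱼ)/(xᵢ - xⱼ)

L_0(2.0) = (2.0 - 3)/(1 - 3) = 0.500000
L_1(2.0) = (2.0 - 1)/(3 - 1) = 0.500000

P(2.0) = (-8)×L_0(2.0) + 12×L_1(2.0)
P(2.0) = 2.000000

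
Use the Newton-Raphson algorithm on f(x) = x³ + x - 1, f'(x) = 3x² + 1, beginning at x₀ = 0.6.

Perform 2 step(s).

f(x) = x³ + x - 1
f'(x) = 3x² + 1
x₀ = 0.6

Newton-Raphson formula: x_{n+1} = x_n - f(x_n)/f'(x_n)

Iteration 1:
  f(0.600000) = -0.184000
  f'(0.600000) = 2.080000
  x_1 = 0.600000 - (-0.184000)/2.080000 = 0.688462
Iteration 2:
  f(0.688462) = 0.014778
  f'(0.688462) = 2.421938
  x_2 = 0.688462 - 0.014778/2.421938 = 0.682360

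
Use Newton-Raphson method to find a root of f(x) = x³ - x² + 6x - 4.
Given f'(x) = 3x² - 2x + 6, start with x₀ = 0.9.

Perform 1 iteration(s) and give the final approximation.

f(x) = x³ - x² + 6x - 4
f'(x) = 3x² - 2x + 6
x₀ = 0.9

Newton-Raphson formula: x_{n+1} = x_n - f(x_n)/f'(x_n)

Iteration 1:
  f(0.900000) = 1.319000
  f'(0.900000) = 6.630000
  x_1 = 0.900000 - 1.319000/6.630000 = 0.701056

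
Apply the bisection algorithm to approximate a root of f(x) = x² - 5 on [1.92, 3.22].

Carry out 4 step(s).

f(x) = x² - 5
Initial interval: [1.92, 3.22]

Iteration 1:
  c_1 = (1.920000 + 3.220000)/2 = 2.570000
  f(c_1) = f(2.570000) = 1.604900
  f(a) × f(c) < 0, new interval: [1.920000, 2.570000]
Iteration 2:
  c_2 = (1.920000 + 2.570000)/2 = 2.245000
  f(c_2) = f(2.245000) = 0.040025
  f(a) × f(c) < 0, new interval: [1.920000, 2.245000]
Iteration 3:
  c_3 = (1.920000 + 2.245000)/2 = 2.082500
  f(c_3) = f(2.082500) = -0.663194
  f(a) × f(c) ≥ 0, new interval: [2.082500, 2.245000]
Iteration 4:
  c_4 = (2.082500 + 2.245000)/2 = 2.163750
  f(c_4) = f(2.163750) = -0.318186
  f(a) × f(c) ≥ 0, new interval: [2.163750, 2.245000]

After 4 iteration(s), the approximation is c_4 = 2.163750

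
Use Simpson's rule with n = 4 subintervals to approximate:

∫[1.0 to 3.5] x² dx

f(x) = x²
a = 1.0, b = 3.5, n = 4
h = (b - a)/n = 0.625000

Simpson's rule: (h/3)[f(x₀) + 4f(x₁) + 2f(x₂) + ... + f(xₙ)]

x_0 = 1.0000, f(x_0) = 1.000000, coefficient = 1
x_1 = 1.6250, f(x_1) = 2.640625, coefficient = 4
x_2 = 2.2500, f(x_2) = 5.062500, coefficient = 2
x_3 = 2.8750, f(x_3) = 8.265625, coefficient = 4
x_4 = 3.5000, f(x_4) = 12.250000, coefficient = 1

I ≈ (0.625000/3) × 67.000000 = 13.958333
Exact value: 13.958333
Error: 0.000000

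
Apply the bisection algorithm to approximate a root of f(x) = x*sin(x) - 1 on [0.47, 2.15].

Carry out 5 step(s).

f(x) = x*sin(x) - 1
Initial interval: [0.47, 2.15]

Iteration 1:
  c_1 = (0.470000 + 2.150000)/2 = 1.310000
  f(c_1) = f(1.310000) = 0.265702
  f(a) × f(c) < 0, new interval: [0.470000, 1.310000]
Iteration 2:
  c_2 = (0.470000 + 1.310000)/2 = 0.890000
  f(c_2) = f(0.890000) = -0.308406
  f(a) × f(c) ≥ 0, new interval: [0.890000, 1.310000]
Iteration 3:
  c_3 = (0.890000 + 1.310000)/2 = 1.100000
  f(c_3) = f(1.100000) = -0.019672
  f(a) × f(c) ≥ 0, new interval: [1.100000, 1.310000]
Iteration 4:
  c_4 = (1.100000 + 1.310000)/2 = 1.205000
  f(c_4) = f(1.205000) = 0.125276
  f(a) × f(c) < 0, new interval: [1.100000, 1.205000]
Iteration 5:
  c_5 = (1.100000 + 1.205000)/2 = 1.152500
  f(c_5) = f(1.152500) = 0.053134
  f(a) × f(c) < 0, new interval: [1.100000, 1.152500]

After 5 iteration(s), the approximation is c_5 = 1.152500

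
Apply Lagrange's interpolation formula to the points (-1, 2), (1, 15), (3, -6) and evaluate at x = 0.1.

Lagrange interpolation formula:
P(x) = Σ yᵢ × Lᵢ(x)
where Lᵢ(x) = Π_{j≠i} (x - xⱼ)/(xᵢ - xⱼ)

L_0(0.1) = (0.1 - 1)/(-1 - 1) × (0.1 - 3)/(-1 - 3) = 0.326250
L_1(0.1) = (0.1 - (-1))/(1 - (-1)) × (0.1 - 3)/(1 - 3) = 0.797500
L_2(0.1) = (0.1 - (-1))/(3 - (-1)) × (0.1 - 1)/(3 - 1) = -0.123750

P(0.1) = 2×L_0(0.1) + 15×L_1(0.1) + (-6)×L_2(0.1)
P(0.1) = 13.357500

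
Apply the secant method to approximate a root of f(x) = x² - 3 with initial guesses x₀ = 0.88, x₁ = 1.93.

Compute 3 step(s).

f(x) = x² - 3
x₀ = 0.88, x₁ = 1.93

Secant formula: x_{n+1} = x_n - f(x_n)(x_n - x_{n-1})/(f(x_n) - f(x_{n-1}))

Iteration 1:
  f(0.880000) = -2.225600
  f(1.930000) = 0.724900
  x_2 = 1.930000 - 0.724900×(1.930000 - 0.880000)/(0.724900 - (-2.225600))
       = 1.672028
Iteration 2:
  f(1.930000) = 0.724900
  f(1.672028) = -0.204321
  x_3 = 1.672028 - (-0.204321)×(1.672028 - 1.930000)/(-0.204321 - 0.724900)
       = 1.728752
Iteration 3:
  f(1.672028) = -0.204321
  f(1.728752) = -0.011416
  x_4 = 1.728752 - (-0.011416)×(1.728752 - 1.672028)/(-0.011416 - (-0.204321))
       = 1.732109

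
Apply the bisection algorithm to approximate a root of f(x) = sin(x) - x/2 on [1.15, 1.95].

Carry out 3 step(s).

f(x) = sin(x) - x/2
Initial interval: [1.15, 1.95]

Iteration 1:
  c_1 = (1.150000 + 1.950000)/2 = 1.550000
  f(c_1) = f(1.550000) = 0.224784
  f(a) × f(c) ≥ 0, new interval: [1.550000, 1.950000]
Iteration 2:
  c_2 = (1.550000 + 1.950000)/2 = 1.750000
  f(c_2) = f(1.750000) = 0.108986
  f(a) × f(c) ≥ 0, new interval: [1.750000, 1.950000]
Iteration 3:
  c_3 = (1.750000 + 1.950000)/2 = 1.850000
  f(c_3) = f(1.850000) = 0.036275
  f(a) × f(c) ≥ 0, new interval: [1.850000, 1.950000]

After 3 iteration(s), the approximation is c_3 = 1.850000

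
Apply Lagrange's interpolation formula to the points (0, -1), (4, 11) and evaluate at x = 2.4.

Lagrange interpolation formula:
P(x) = Σ yᵢ × Lᵢ(x)
where Lᵢ(x) = Π_{j≠i} (x - xⱼ)/(xᵢ - xⱼ)

L_0(2.4) = (2.4 - 4)/(0 - 4) = 0.400000
L_1(2.4) = (2.4 - 0)/(4 - 0) = 0.600000

P(2.4) = (-1)×L_0(2.4) + 11×L_1(2.4)
P(2.4) = 6.200000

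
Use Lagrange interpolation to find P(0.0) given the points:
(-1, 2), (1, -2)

Lagrange interpolation formula:
P(x) = Σ yᵢ × Lᵢ(x)
where Lᵢ(x) = Π_{j≠i} (x - xⱼ)/(xᵢ - xⱼ)

L_0(0.0) = (0.0 - 1)/(-1 - 1) = 0.500000
L_1(0.0) = (0.0 - (-1))/(1 - (-1)) = 0.500000

P(0.0) = 2×L_0(0.0) + (-2)×L_1(0.0)
P(0.0) = 0.000000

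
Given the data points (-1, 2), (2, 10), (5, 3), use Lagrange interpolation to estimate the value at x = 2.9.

Lagrange interpolation formula:
P(x) = Σ yᵢ × Lᵢ(x)
where Lᵢ(x) = Π_{j≠i} (x - xⱼ)/(xᵢ - xⱼ)

L_0(2.9) = (2.9 - 2)/(-1 - 2) × (2.9 - 5)/(-1 - 5) = -0.105000
L_1(2.9) = (2.9 - (-1))/(2 - (-1)) × (2.9 - 5)/(2 - 5) = 0.910000
L_2(2.9) = (2.9 - (-1))/(5 - (-1)) × (2.9 - 2)/(5 - 2) = 0.195000

P(2.9) = 2×L_0(2.9) + 10×L_1(2.9) + 3×L_2(2.9)
P(2.9) = 9.475000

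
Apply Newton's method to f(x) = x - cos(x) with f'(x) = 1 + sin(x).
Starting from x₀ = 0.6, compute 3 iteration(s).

f(x) = x - cos(x)
f'(x) = 1 + sin(x)
x₀ = 0.6

Newton-Raphson formula: x_{n+1} = x_n - f(x_n)/f'(x_n)

Iteration 1:
  f(0.600000) = -0.225336
  f'(0.600000) = 1.564642
  x_1 = 0.600000 - (-0.225336)/1.564642 = 0.744017
Iteration 2:
  f(0.744017) = 0.008264
  f'(0.744017) = 1.677249
  x_2 = 0.744017 - 0.008264/1.677249 = 0.739090
Iteration 3:
  f(0.739090) = 0.000009
  f'(0.739090) = 1.673616
  x_3 = 0.739090 - 0.000009/1.673616 = 0.739085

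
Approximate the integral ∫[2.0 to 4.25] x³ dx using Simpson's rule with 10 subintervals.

f(x) = x³
a = 2.0, b = 4.25, n = 10
h = (b - a)/n = 0.225000

Simpson's rule: (h/3)[f(x₀) + 4f(x₁) + 2f(x₂) + ... + f(xₙ)]

x_0 = 2.0000, f(x_0) = 8.000000, coefficient = 1
x_1 = 2.2250, f(x_1) = 11.015141, coefficient = 4
x_2 = 2.4500, f(x_2) = 14.706125, coefficient = 2
x_3 = 2.6750, f(x_3) = 19.141297, coefficient = 4
x_4 = 2.9000, f(x_4) = 24.389000, coefficient = 2
x_5 = 3.1250, f(x_5) = 30.517578, coefficient = 4
x_6 = 3.3500, f(x_6) = 37.595375, coefficient = 2
x_7 = 3.5750, f(x_7) = 45.690734, coefficient = 4
x_8 = 3.8000, f(x_8) = 54.872000, coefficient = 2
x_9 = 4.0250, f(x_9) = 65.207516, coefficient = 4
x_10 = 4.2500, f(x_10) = 76.765625, coefficient = 1

I ≈ (0.225000/3) × 1034.179688 = 77.563477
Exact value: 77.563477
Error: 0.000000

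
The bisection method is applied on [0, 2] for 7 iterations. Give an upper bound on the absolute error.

Bisection error bound: |error| ≤ (b-a)/2^n
|error| ≤ (2 - 0)/2^7 = 2/2^7
|error| ≤ 0.0156250000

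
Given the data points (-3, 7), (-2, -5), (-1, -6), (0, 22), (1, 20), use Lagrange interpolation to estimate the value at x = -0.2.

Lagrange interpolation formula:
P(x) = Σ yᵢ × Lᵢ(x)
where Lᵢ(x) = Π_{j≠i} (x - xⱼ)/(xᵢ - xⱼ)

L_0(-0.2) = (-0.2 - (-2))/(-3 - (-2)) × (-0.2 - (-1))/(-3 - (-1)) × (-0.2 - 0)/(-3 - 0) × (-0.2 - 1)/(-3 - 1) = 0.014400
L_1(-0.2) = (-0.2 - (-3))/(-2 - (-3)) × (-0.2 - (-1))/(-2 - (-1)) × (-0.2 - 0)/(-2 - 0) × (-0.2 - 1)/(-2 - 1) = -0.089600
L_2(-0.2) = (-0.2 - (-3))/(-1 - (-3)) × (-0.2 - (-2))/(-1 - (-2)) × (-0.2 - 0)/(-1 - 0) × (-0.2 - 1)/(-1 - 1) = 0.302400
L_3(-0.2) = (-0.2 - (-3))/(0 - (-3)) × (-0.2 - (-2))/(0 - (-2)) × (-0.2 - (-1))/(0 - (-1)) × (-0.2 - 1)/(0 - 1) = 0.806400
L_4(-0.2) = (-0.2 - (-3))/(1 - (-3)) × (-0.2 - (-2))/(1 - (-2)) × (-0.2 - (-1))/(1 - (-1)) × (-0.2 - 0)/(1 - 0) = -0.033600

P(-0.2) = 7×L_0(-0.2) + (-5)×L_1(-0.2) + (-6)×L_2(-0.2) + 22×L_3(-0.2) + 20×L_4(-0.2)
P(-0.2) = 15.803200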